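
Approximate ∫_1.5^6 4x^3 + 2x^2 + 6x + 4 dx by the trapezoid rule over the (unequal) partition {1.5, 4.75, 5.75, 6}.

Subinterval widths: 3.25, 1, 0.25.
f(1.5) = 31, f(4.75) = 506.3125, f(5.75) = 865.0625, f(6) = 976.
On each subinterval the trapezoid contributes (Δx_i/2)·[f(x_{i-1}) + f(x_i)].
Sum = 1788.953125.

1788.953125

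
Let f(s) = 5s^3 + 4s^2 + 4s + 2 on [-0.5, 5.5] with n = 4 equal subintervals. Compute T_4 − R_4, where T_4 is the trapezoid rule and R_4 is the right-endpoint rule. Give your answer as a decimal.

T_4 = 1531.125.
R_4 = 2263.5.
T_4 − R_4 = -732.375.

-732.375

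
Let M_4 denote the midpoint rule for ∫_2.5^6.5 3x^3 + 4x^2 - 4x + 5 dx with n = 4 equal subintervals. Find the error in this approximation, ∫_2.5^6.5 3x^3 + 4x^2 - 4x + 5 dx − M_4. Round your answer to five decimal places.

Exact integral: ∫_2.5^6.5 f(x) dx ≈ 1602.8333333.
M_4 = 1588.
Error ≈ 1602.8333333 − 1588 ≈ 14.83333.

14.83333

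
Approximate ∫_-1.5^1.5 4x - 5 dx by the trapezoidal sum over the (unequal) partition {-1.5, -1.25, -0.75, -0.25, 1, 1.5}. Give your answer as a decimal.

Subinterval widths: 0.25, 0.5, 0.5, 1.25, 0.5.
f(-1.5) = -11, f(-1.25) = -10, f(-0.75) = -8, f(-0.25) = -6, f(1) = -1, f(1.5) = 1.
On each subinterval the trapezoid contributes (Δx_i/2)·[f(x_{i-1}) + f(x_i)].
Sum = -15.

-15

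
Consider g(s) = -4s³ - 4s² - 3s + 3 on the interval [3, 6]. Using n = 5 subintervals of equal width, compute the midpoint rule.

Δs = (6 − 3)/5 = 0.6.
Midpoints: 3.3, 3.9, 4.5, 5.1, 5.7.
g(3.3) = -194.208, g(3.9) = -306.816, g(4.5) = -456, g(5.1) = -646.944, g(5.7) = -884.832.
Sum = Δs · [g(3.3) + g(3.9) + g(4.5) + g(5.1) + g(5.7)].
Sum = -1493.28.

-1493.28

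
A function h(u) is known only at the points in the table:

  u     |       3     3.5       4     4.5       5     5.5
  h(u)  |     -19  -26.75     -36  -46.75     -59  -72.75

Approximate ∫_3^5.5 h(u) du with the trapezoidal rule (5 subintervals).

Δu = 0.5.
T_5 = (0.5/2)·[(-19) + 2·(-26.75) + 2·(-36) + 2·(-46.75) + 2·(-59) + (-72.75)] = -107.1875.

-107.1875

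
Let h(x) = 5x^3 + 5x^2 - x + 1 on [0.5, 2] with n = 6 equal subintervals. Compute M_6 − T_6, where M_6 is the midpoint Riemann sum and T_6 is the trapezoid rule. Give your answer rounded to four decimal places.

M_6 ≈ 32.486328.
T_6 = 33.04296875.
M_6 − T_6 ≈ -0.5566.

-0.5566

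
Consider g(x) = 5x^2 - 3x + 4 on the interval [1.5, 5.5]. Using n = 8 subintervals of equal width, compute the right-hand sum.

Δx = (5.5 − 1.5)/8 = 0.5.
Right endpoints: 2, 2.5, 3, 3.5, 4, 4.5, 5, 5.5.
g(2) = 18, g(2.5) = 27.75, g(3) = 40, g(3.5) = 54.75, g(4) = 72, g(4.5) = 91.75, g(5) = 114, g(5.5) = 138.75.
Sum = Δx · [g(2) + g(2.5) + g(3) + ...].
Sum = 278.5.

278.5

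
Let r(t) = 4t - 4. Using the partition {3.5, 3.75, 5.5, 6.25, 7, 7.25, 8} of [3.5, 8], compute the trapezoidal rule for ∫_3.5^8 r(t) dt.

85.5

Subinterval widths: 0.25, 1.75, 0.75, 0.75, 0.25, 0.75.
r(3.5) = 10, r(3.75) = 11, r(5.5) = 18, r(6.25) = 21, r(7) = 24, r(7.25) = 25, r(8) = 28.
On each subinterval the trapezoid contributes (Δt_i/2)·[r(t_{i-1}) + r(t_i)].
Sum = 85.5.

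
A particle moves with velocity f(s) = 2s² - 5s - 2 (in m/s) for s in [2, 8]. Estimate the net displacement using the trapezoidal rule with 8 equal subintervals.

175.125

Δs = (8 − 2)/8 = 0.75.
f(2) = -4, f(2.75) = -0.625, f(3.5) = 5, f(4.25) = 12.875, f(5) = 23, f(5.75) = 35.375, f(6.5) = 50, f(7.25) = 66.875, f(8) = 86.
T_8 = (Δs/2)·[f(s_0) + 2f(s_1) + ... + 2f(s_{7}) + f(s_8)].
Sum = 175.125.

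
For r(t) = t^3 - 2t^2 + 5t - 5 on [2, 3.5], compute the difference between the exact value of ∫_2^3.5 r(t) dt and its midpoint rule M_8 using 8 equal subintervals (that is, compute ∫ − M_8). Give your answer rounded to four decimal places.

0.0275

Exact integral: ∫_2^3.5 r(t) dt = 23.390625.
M_8 ≈ 23.363159.
Error ≈ 23.390625 − 23.363159 ≈ 0.0275.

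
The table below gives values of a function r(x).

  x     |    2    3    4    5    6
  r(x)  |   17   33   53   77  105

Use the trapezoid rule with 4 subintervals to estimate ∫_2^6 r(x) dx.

224

Δx = 1.
T_4 = (1/2)·[17 + 2·33 + 2·53 + 2·77 + 105] = 224.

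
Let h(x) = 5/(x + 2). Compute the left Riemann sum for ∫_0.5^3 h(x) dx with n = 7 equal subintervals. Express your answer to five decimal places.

3.65067

Δx = (3 − 0.5)/7 = 5/14.
Left endpoints: 0.5, 6/7, 17/14, 11/7, 27/14, 16/7, 37/14.
h(0.5) = 2, h(6/7) = 1.75, h(17/14) = 14/9, h(11/7) = 1.4, h(27/14) = 14/11, h(16/7) = 7/6, h(37/14) = 14/13.
Sum = Δx · [h(0.5) + h(6/7) + h(17/14) + ...].
Sum ≈ 3.65067.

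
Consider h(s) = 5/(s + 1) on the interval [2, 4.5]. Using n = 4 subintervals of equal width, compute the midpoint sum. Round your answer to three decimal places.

Δs = (4.5 − 2)/4 = 0.625.
Midpoints: 2.3125, 2.9375, 3.5625, 4.1875.
h(2.3125) = 80/53, h(2.9375) = 80/63, h(3.5625) = 80/73, h(4.1875) = 80/83.
Sum = Δs · [h(2.3125) + h(2.9375) + h(3.5625) + h(4.1875)].
Sum ≈ 3.024.

3.024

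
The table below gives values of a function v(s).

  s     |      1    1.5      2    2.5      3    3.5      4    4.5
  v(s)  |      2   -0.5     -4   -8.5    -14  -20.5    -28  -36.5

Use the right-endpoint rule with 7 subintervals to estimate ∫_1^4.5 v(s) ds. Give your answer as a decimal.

Δs = 0.5.
Sum = 0.5·[(-0.5) + (-4) + (-8.5) + (-14) + (-20.5) + (-28) + (-36.5)] = -56.

-56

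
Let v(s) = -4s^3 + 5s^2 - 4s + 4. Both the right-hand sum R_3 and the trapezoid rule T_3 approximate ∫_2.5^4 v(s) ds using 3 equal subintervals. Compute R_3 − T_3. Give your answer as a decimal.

-37.6875

R_3 = -189.625.
T_3 = -151.9375.
R_3 − T_3 = -37.6875.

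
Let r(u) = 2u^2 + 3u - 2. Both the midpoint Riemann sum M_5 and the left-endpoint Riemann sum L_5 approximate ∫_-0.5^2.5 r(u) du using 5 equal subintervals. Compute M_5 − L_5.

5.76

M_5 = 13.32.
L_5 = 7.56.
M_5 − L_5 = 5.76.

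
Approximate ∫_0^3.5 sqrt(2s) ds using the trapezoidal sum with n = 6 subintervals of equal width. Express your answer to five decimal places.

6.05315

Δs = (3.5 − 0)/6 = 7/12.
f(0) ≈ 0.00000, f(7/12) ≈ 1.08012, f(7/6) ≈ 1.52753, f(1.75) ≈ 1.87083, f(7/3) ≈ 2.16025, f(35/12) ≈ 2.41523, f(3.5) ≈ 2.64575.
T_6 = (Δs/2)·[f(s_0) + 2f(s_1) + ... + 2f(s_{5}) + f(s_6)].
Sum ≈ 6.05315.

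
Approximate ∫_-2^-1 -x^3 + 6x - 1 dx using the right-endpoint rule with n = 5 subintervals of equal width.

Δx = (-1 − (-2))/5 = 0.2.
Right endpoints: -1.8, -1.6, -1.4, -1.2, -1.
f(-1.8) = -5.968, f(-1.6) = -6.504, f(-1.4) = -6.656, f(-1.2) = -6.472, f(-1) = -6.
Sum = Δx · [f(-1.8) + f(-1.6) + f(-1.4) + f(-1.2) + f(-1)].
Sum = -6.32.

-6.32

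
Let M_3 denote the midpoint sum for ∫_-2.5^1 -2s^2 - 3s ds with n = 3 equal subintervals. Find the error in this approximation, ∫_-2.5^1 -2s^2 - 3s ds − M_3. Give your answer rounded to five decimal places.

-0.79398

Exact integral: ∫_-2.5^1 f(s) ds ≈ -3.2083333.
M_3 ≈ -2.4143519.
Error ≈ -3.2083333 − (-2.4143519) ≈ -0.79398.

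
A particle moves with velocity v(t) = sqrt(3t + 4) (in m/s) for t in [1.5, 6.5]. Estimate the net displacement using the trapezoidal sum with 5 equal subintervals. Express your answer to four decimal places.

Δt = (6.5 − 1.5)/5 = 1.
v(1.5) ≈ 2.9155, v(2.5) ≈ 3.3912, v(3.5) ≈ 3.8079, v(4.5) ≈ 4.1833, v(5.5) ≈ 4.5277, v(6.5) ≈ 4.8477.
T_5 = (Δt/2)·[v(t_0) + 2v(t_1) + ... + 2v(t_{4}) + v(t_5)].
Sum ≈ 19.7916.

19.7916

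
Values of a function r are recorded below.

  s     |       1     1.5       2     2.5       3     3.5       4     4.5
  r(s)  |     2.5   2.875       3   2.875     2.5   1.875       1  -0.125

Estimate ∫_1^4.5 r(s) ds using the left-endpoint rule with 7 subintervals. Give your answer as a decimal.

Δs = 0.5.
Sum = 0.5·[2.5 + 2.875 + 3 + 2.875 + 2.5 + 1.875 + 1] = 8.3125.

8.3125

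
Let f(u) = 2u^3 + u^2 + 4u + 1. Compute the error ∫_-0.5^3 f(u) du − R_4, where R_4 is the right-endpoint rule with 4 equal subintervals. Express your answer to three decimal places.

Exact integral: ∫_-0.5^3 f(u) du ≈ 70.51042.
R_4 ≈ 107.99414.
Error ≈ 70.51042 − 107.99414 ≈ -37.484.

-37.484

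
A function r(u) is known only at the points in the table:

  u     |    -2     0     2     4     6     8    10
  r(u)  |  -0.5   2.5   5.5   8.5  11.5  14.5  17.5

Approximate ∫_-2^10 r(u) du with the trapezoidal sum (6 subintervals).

102

Δu = 2.
T_6 = (2/2)·[(-0.5) + 2·2.5 + 2·5.5 + 2·8.5 + 2·11.5 + 2·14.5 + 17.5] = 102.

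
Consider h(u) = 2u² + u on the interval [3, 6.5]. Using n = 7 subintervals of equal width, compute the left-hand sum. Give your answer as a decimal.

Δu = (6.5 − 3)/7 = 0.5.
Left endpoints: 3, 3.5, 4, 4.5, 5, 5.5, 6.
h(3) = 21, h(3.5) = 28, h(4) = 36, h(4.5) = 45, h(5) = 55, h(5.5) = 66, h(6) = 78.
Sum = Δu · [h(3) + h(3.5) + h(4) + ...].
Sum = 164.5.

164.5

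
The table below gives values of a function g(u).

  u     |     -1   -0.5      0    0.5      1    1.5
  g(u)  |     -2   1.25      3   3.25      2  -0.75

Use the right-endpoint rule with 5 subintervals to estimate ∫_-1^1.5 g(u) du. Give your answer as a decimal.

4.375

Δu = 0.5.
Sum = 0.5·[1.25 + 3 + 3.25 + 2 + (-0.75)] = 4.375.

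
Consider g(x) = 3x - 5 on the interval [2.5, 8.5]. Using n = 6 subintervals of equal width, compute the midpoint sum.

Δx = (8.5 − 2.5)/6 = 1.
Midpoints: 3, 4, 5, 6, 7, 8.
g(3) = 4, g(4) = 7, g(5) = 10, g(6) = 13, g(7) = 16, g(8) = 19.
Sum = Δx · [g(3) + g(4) + g(5) + ...].
Sum = 69.

69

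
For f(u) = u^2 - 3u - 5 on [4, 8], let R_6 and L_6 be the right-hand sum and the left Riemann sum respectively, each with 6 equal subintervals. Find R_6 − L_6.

24

R_6 ≈ 69.62963.
L_6 ≈ 45.62963.
R_6 − L_6 = 24.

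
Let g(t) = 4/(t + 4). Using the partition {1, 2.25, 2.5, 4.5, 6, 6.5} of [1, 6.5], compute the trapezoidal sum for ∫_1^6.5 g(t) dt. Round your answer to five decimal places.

2.99108

Subinterval widths: 1.25, 0.25, 2, 1.5, 0.5.
g(1) = 0.8, g(2.25) = 0.64, g(2.5) = 8/13, g(4.5) = 8/17, g(6) = 0.4, g(6.5) = 8/21.
On each subinterval the trapezoid contributes (Δt_i/2)·[g(t_{i-1}) + g(t_i)].
Sum ≈ 2.99108.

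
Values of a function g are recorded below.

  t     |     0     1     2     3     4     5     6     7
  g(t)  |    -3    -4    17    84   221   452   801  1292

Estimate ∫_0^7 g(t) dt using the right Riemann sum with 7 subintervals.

2863

Δt = 1.
Sum = 1·[(-4) + 17 + 84 + 221 + 452 + 801 + 1292] = 2863.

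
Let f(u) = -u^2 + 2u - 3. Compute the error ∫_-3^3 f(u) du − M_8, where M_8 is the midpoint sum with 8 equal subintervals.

-0.28125

Exact integral: ∫_-3^3 f(u) du = -36.
M_8 = -35.71875.
Error = -36 − (-35.71875) = -0.28125.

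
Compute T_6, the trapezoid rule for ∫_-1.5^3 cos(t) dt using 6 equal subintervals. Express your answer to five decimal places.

1.08474

Δt = (3 − (-1.5))/6 = 0.75.
f(-1.5) ≈ 0.07074, f(-0.75) ≈ 0.73169, f(0) ≈ 1.00000, f(0.75) ≈ 0.73169, f(1.5) ≈ 0.07074, f(2.25) ≈ -0.62817, f(3) ≈ -0.98999.
T_6 = (Δt/2)·[f(t_0) + 2f(t_1) + ... + 2f(t_{5}) + f(t_6)].
Sum ≈ 1.08474.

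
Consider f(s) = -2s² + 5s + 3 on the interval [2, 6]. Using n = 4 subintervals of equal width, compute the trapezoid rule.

Δs = (6 − 2)/4 = 1.
f(2) = 5, f(3) = 0, f(4) = -9, f(5) = -22, f(6) = -39.
T_4 = (Δs/2)·[f(s_0) + 2f(s_1) + 2f(s_2) + 2f(s_3) + f(s_4)].
Sum = -48.

-48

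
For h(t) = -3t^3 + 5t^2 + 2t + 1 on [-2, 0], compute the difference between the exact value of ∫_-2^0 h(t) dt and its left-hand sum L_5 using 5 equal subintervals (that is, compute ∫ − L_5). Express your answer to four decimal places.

-8.7467

Exact integral: ∫_-2^0 h(t) dt ≈ 23.333333.
L_5 = 32.08.
Error ≈ 23.333333 − 32.08 ≈ -8.7467.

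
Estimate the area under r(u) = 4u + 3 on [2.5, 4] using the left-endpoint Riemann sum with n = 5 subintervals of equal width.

23.1

Δu = (4 − 2.5)/5 = 0.3.
Left endpoints: 2.5, 2.8, 3.1, 3.4, 3.7.
r(2.5) = 13, r(2.8) = 14.2, r(3.1) = 15.4, r(3.4) = 16.6, r(3.7) = 17.8.
Sum = Δu · [r(2.5) + r(2.8) + r(3.1) + r(3.4) + r(3.7)].
Sum = 23.1.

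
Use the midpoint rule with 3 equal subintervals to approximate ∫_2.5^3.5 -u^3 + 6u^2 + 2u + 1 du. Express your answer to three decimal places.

33.778

Δu = (3.5 − 2.5)/3 = 1/3.
Midpoints: 8/3, 3, 10/3.
f(8/3) = 811/27, f(3) = 34, f(10/3) = 1007/27.
Sum = Δu · [f(8/3) + f(3) + f(10/3)].
Sum ≈ 33.778.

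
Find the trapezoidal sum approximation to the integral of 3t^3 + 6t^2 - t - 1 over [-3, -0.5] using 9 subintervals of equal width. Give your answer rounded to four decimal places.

Δt = (-0.5 − (-3))/9 = 5/18.
f(-3) = -25, f(-49/18) = -27865/1944, f(-22/9) = -1585/243, f(-13/6) = -85/72, f(-17/9) = 505/243, f(-29/18) = 7075/1944, f(-4/3) = 35/9, f(-19/18) = 6245/1944, f(-7/9) = 485/243, f(-0.5) = 0.625.
T_9 = (Δt/2)·[f(t_0) + 2f(t_1) + ... + 2f(t_{8}) + f(t_9)].
Sum ≈ -5.3916.

-5.3916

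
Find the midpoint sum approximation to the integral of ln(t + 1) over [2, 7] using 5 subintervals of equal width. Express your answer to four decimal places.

8.3483

Δt = (7 − 2)/5 = 1.
Midpoints: 2.5, 3.5, 4.5, 5.5, 6.5.
f(2.5) ≈ 1.2528, f(3.5) ≈ 1.5041, f(4.5) ≈ 1.7047, f(5.5) ≈ 1.8718, f(6.5) ≈ 2.0149.
Sum = Δt · [f(2.5) + f(3.5) + f(4.5) + f(5.5) + f(6.5)].
Sum ≈ 8.3483.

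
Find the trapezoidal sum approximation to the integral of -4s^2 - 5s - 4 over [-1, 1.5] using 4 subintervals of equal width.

Δs = (1.5 − (-1))/4 = 0.625.
f(-1) = -3, f(-0.375) = -2.6875, f(0.25) = -5.5, f(0.875) = -11.4375, f(1.5) = -20.5.
T_4 = (Δs/2)·[f(s_0) + 2f(s_1) + 2f(s_2) + 2f(s_3) + f(s_4)].
Sum = -19.609375.

-19.609375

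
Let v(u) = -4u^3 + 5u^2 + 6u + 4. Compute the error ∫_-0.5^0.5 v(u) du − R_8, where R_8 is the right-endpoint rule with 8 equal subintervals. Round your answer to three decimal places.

-0.326

Exact integral: ∫_-0.5^0.5 v(u) du ≈ 4.41667.
R_8 = 4.7421875.
Error ≈ 4.41667 − 4.7421875 ≈ -0.326.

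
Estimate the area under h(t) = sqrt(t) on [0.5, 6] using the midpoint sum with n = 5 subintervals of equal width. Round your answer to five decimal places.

Δt = (6 − 0.5)/5 = 1.1.
Midpoints: 1.05, 2.15, 3.25, 4.35, 5.45.
h(1.05) ≈ 1.02470, h(2.15) ≈ 1.46629, h(3.25) ≈ 1.80278, h(4.35) ≈ 2.08567, h(5.45) ≈ 2.33452.
Sum = Δt · [h(1.05) + h(2.15) + h(3.25) + h(4.35) + h(5.45)].
Sum ≈ 9.58534.

9.58534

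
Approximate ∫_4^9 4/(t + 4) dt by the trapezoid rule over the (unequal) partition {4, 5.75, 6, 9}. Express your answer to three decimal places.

1.959

Subinterval widths: 1.75, 0.25, 3.
f(4) = 0.5, f(5.75) = 16/39, f(6) = 0.4, f(9) = 4/13.
On each subinterval the trapezoid contributes (Δt_i/2)·[f(t_{i-1}) + f(t_i)].
Sum ≈ 1.959.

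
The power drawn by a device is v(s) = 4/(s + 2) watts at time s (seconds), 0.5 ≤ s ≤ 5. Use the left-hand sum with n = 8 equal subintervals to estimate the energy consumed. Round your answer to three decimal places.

4.422

Δs = (5 − 0.5)/8 = 0.5625.
Left endpoints: 0.5, 1.0625, 1.625, 2.1875, 2.75, 3.3125, 3.875, 4.4375.
v(0.5) = 1.6, v(1.0625) = 64/49, v(1.625) = 32/29, v(2.1875) = 64/67, v(2.75) = 16/19, v(3.3125) = 64/85, v(3.875) = 32/47, v(4.4375) = 64/103.
Sum = Δs · [v(0.5) + v(1.0625) + v(1.625) + ...].
Sum ≈ 4.422.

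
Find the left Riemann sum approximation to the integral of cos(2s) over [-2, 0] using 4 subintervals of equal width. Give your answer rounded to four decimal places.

Δs = (0 − (-2))/4 = 0.5.
Left endpoints: -2, -1.5, -1, -0.5.
f(-2) ≈ -0.6536, f(-1.5) ≈ -0.9900, f(-1) ≈ -0.4161, f(-0.5) ≈ 0.5403.
Sum = Δs · [f(-2) + f(-1.5) + f(-1) + f(-0.5)].
Sum ≈ -0.7597.

-0.7597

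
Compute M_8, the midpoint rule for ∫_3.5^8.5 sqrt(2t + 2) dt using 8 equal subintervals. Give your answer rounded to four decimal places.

18.6080

Δt = (8.5 − 3.5)/8 = 0.625.
Midpoints: 3.8125, 4.4375, 5.0625, 5.6875, 6.3125, 6.9375, 7.5625, 8.1875.
f(3.8125) ≈ 3.1024, f(4.4375) ≈ 3.2977, f(5.0625) ≈ 3.4821, f(5.6875) ≈ 3.6572, f(6.3125) ≈ 3.8243, f(6.9375) ≈ 3.9843, f(7.5625) ≈ 4.1382, f(8.1875) ≈ 4.2866.
Sum = Δt · [f(3.8125) + f(4.4375) + f(5.0625) + ...].
Sum ≈ 18.6080.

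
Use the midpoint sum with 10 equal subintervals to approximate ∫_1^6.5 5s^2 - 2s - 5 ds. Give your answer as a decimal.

Δs = (6.5 − 1)/10 = 0.55.
Midpoints: 1.275, 1.825, 2.375, 2.925, 3.475, 4.025, 4.575, 5.125, 5.675, 6.225.
f(1.275) = 0.578125, f(1.825) = 8.003125, f(2.375) = 18.453125, f(2.925) = 31.928125, f(3.475) = 48.428125, f(4.025) = 67.953125, f(4.575) = 90.503125, f(5.125) = 116.078125, f(5.675) = 144.678125, f(6.225) = 176.303125.
Sum = Δs · [f(1.275) + f(1.825) + f(2.375) + ...].
Sum = 386.5984375.

386.5984375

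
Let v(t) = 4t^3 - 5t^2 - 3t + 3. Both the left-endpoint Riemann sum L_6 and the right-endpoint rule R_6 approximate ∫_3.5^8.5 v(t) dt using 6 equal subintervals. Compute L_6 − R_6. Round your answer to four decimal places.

L_6 ≈ 3260.856481.
R_6 ≈ 4902.523148.
L_6 − R_6 ≈ -1641.6667.

-1641.6667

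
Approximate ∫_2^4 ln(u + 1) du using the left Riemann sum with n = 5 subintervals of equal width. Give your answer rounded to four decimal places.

Δu = (4 − 2)/5 = 0.4.
Left endpoints: 2, 2.4, 2.8, 3.2, 3.6.
f(2) ≈ 1.0986, f(2.4) ≈ 1.2238, f(2.8) ≈ 1.3350, f(3.2) ≈ 1.4351, f(3.6) ≈ 1.5261.
Sum = Δu · [f(2) + f(2.4) + f(2.8) + f(3.2) + f(3.6)].
Sum ≈ 2.6474.

2.6474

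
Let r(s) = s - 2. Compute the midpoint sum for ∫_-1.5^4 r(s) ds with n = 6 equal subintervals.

Δs = (4 − (-1.5))/6 = 11/12.
Midpoints: -25/24, -0.125, 19/24, 41/24, 2.625, 85/24.
r(-25/24) = -73/24, r(-0.125) = -2.125, r(19/24) = -29/24, r(41/24) = -7/24, r(2.625) = 0.625, r(85/24) = 37/24.
Sum = Δs · [r(-25/24) + r(-0.125) + r(19/24) + ...].
Sum = -4.125.

-4.125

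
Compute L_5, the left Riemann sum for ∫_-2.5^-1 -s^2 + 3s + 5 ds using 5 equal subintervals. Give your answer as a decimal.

Δs = (-1 − (-2.5))/5 = 0.3.
Left endpoints: -2.5, -2.2, -1.9, -1.6, -1.3.
f(-2.5) = -8.75, f(-2.2) = -6.44, f(-1.9) = -4.31, f(-1.6) = -2.36, f(-1.3) = -0.59.
Sum = Δs · [f(-2.5) + f(-2.2) + f(-1.9) + f(-1.6) + f(-1.3)].
Sum = -6.735.

-6.735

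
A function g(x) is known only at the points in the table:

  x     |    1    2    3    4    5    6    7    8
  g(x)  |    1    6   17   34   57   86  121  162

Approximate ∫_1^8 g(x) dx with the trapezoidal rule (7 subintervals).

Δx = 1.
T_7 = (1/2)·[1 + 2·6 + 2·17 + 2·34 + 2·57 + 2·86 + 2·121 + 162] = 402.5.

402.5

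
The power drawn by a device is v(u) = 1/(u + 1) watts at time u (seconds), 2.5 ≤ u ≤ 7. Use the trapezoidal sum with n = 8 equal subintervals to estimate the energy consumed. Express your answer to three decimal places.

0.828

Δu = (7 − 2.5)/8 = 0.5625.
v(2.5) = 2/7, v(3.0625) = 16/65, v(3.625) = 8/37, v(4.1875) = 16/83, v(4.75) = 4/23, v(5.3125) = 16/101, v(5.875) = 8/55, v(6.4375) = 16/119, v(7) = 0.125.
T_8 = (Δu/2)·[v(u_0) + 2v(u_1) + ... + 2v(u_{7}) + v(u_8)].
Sum ≈ 0.828.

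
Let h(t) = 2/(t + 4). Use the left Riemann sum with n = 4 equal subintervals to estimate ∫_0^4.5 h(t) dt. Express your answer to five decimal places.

1.66661

Δt = (4.5 − 0)/4 = 1.125.
Left endpoints: 0, 1.125, 2.25, 3.375.
h(0) = 0.5, h(1.125) = 16/41, h(2.25) = 0.32, h(3.375) = 16/59.
Sum = Δt · [h(0) + h(1.125) + h(2.25) + h(3.375)].
Sum ≈ 1.66661.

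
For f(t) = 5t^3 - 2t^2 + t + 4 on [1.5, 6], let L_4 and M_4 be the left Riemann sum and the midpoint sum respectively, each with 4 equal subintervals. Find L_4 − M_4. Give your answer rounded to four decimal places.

L_4 ≈ 995.721680.
M_4 ≈ 1481.049316.
L_4 − M_4 ≈ -485.3276.

-485.3276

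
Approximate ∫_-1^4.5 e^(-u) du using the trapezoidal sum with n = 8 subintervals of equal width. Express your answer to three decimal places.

Δu = (4.5 − (-1))/8 = 0.6875.
f(-1) ≈ 2.718, f(-0.3125) ≈ 1.367, f(0.375) ≈ 0.687, f(1.0625) ≈ 0.346, f(1.75) ≈ 0.174, f(2.4375) ≈ 0.087, f(3.125) ≈ 0.044, f(3.8125) ≈ 0.022, f(4.5) ≈ 0.011.
T_8 = (Δu/2)·[f(u_0) + 2f(u_1) + ... + 2f(u_{7}) + f(u_8)].
Sum ≈ 2.813.

2.813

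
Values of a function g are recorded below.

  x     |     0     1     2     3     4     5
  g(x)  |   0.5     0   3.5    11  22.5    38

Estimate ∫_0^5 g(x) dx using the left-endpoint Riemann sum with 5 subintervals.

37.5

Δx = 1.
Sum = 1·[0.5 + 0 + 3.5 + 11 + 22.5] = 37.5.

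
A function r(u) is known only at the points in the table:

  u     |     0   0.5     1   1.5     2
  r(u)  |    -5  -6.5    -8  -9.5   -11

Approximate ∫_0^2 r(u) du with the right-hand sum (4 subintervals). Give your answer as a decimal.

-17.5

Δu = 0.5.
Sum = 0.5·[(-6.5) + (-8) + (-9.5) + (-11)] = -17.5.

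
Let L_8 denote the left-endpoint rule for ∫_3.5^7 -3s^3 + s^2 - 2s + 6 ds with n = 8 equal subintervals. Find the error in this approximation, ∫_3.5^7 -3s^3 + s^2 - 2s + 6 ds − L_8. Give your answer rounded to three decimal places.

-185.285

Exact integral: ∫_3.5^7 f(s) ds ≈ -1603.91146.
L_8 ≈ -1418.62622.
Error ≈ -1603.91146 − (-1418.62622) ≈ -185.285.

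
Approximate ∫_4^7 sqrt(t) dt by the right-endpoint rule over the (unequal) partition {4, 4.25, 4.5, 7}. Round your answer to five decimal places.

7.66010

Subinterval widths: 0.25, 0.25, 2.5.
Right endpoints: 4.25, 4.5, 7.
f(4.25) ≈ 2.06155, f(4.5) ≈ 2.12132, f(7) ≈ 2.64575.
Sum = Σ Δt_i · f(t_i).
Sum ≈ 7.66010.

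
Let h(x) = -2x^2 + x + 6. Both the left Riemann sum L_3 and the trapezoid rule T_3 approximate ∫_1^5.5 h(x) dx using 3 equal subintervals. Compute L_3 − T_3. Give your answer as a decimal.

40.5

L_3 = -31.5.
T_3 = -72.
L_3 − T_3 = 40.5.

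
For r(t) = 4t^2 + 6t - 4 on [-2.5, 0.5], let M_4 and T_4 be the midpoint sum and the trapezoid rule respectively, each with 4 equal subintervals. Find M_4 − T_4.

-1.6875

M_4 = -9.5625.
T_4 = -7.875.
M_4 − T_4 = -1.6875.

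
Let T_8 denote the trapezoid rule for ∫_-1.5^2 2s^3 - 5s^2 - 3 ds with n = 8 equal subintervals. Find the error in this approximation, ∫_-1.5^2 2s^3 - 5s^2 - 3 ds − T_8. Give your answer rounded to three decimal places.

Exact integral: ∫_-1.5^2 f(s) ds ≈ -23.98958.
T_8 ≈ -24.38037.
Error ≈ -23.98958 − (-24.38037) ≈ 0.391.

0.391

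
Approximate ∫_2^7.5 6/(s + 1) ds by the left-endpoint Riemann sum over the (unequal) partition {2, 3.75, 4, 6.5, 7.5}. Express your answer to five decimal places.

Subinterval widths: 1.75, 0.25, 2.5, 1.
Left endpoints: 2, 3.75, 4, 6.5.
f(2) = 2, f(3.75) = 24/19, f(4) = 1.2, f(6.5) = 0.8.
Sum = Σ Δs_i · f(s_i).
Sum ≈ 7.61579.

7.61579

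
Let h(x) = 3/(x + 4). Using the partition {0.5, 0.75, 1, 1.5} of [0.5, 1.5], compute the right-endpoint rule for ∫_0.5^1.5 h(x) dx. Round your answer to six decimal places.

0.580622

Subinterval widths: 0.25, 0.25, 0.5.
Right endpoints: 0.75, 1, 1.5.
h(0.75) = 12/19, h(1) = 0.6, h(1.5) = 6/11.
Sum = Σ Δx_i · h(x_i).
Sum ≈ 0.580622.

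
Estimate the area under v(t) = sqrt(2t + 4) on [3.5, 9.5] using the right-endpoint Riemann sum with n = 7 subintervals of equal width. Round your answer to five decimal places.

Δt = (9.5 − 3.5)/7 = 6/7.
Right endpoints: 61/14, 73/14, 85/14, 97/14, 109/14, 121/14, 9.5.
v(61/14) ≈ 3.56571, v(73/14) ≈ 3.79850, v(85/14) ≈ 4.01782, v(97/14) ≈ 4.22577, v(109/14) ≈ 4.42396, v(121/14) ≈ 4.61364, v(9.5) ≈ 4.79583.
Sum = Δt · [v(61/14) + v(73/14) + v(85/14) + ...].
Sum ≈ 25.23534.

25.23534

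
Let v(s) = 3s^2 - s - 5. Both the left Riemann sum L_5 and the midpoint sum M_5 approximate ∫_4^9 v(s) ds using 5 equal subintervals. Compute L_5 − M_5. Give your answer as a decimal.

-91.25

L_5 = 515.
M_5 = 606.25.
L_5 − M_5 = -91.25.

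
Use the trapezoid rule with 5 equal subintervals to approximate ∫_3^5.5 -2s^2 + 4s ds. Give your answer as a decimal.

-50.625

Δs = (5.5 − 3)/5 = 0.5.
f(3) = -6, f(3.5) = -10.5, f(4) = -16, f(4.5) = -22.5, f(5) = -30, f(5.5) = -38.5.
T_5 = (Δs/2)·[f(s_0) + 2f(s_1) + ... + 2f(s_{4}) + f(s_5)].
Sum = -50.625.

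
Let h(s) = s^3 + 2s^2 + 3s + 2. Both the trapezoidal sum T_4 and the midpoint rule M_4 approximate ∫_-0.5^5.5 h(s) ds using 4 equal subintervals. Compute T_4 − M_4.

T_4 = 418.125.
M_4 = 386.0625.
T_4 − M_4 = 32.0625.

32.0625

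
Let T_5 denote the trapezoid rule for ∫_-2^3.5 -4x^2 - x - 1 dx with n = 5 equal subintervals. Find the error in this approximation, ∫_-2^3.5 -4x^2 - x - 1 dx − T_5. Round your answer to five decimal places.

Exact integral: ∫_-2^3.5 f(x) dx ≈ -77.4583333.
T_5 = -81.895.
Error ≈ -77.4583333 − (-81.895) ≈ 4.43667.

4.43667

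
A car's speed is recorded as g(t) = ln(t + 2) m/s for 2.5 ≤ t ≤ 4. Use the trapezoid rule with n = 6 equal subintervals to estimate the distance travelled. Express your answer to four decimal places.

2.4819

Δt = (4 − 2.5)/6 = 0.25.
g(2.5) ≈ 1.5041, g(2.75) ≈ 1.5581, g(3) ≈ 1.6094, g(3.25) ≈ 1.6582, g(3.5) ≈ 1.7047, g(3.75) ≈ 1.7492, g(4) ≈ 1.7918.
T_6 = (Δt/2)·[g(t_0) + 2g(t_1) + ... + 2g(t_{5}) + g(t_6)].
Sum ≈ 2.4819.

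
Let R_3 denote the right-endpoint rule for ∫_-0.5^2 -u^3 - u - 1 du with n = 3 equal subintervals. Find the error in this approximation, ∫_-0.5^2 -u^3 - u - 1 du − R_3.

5.078125

Exact integral: ∫_-0.5^2 f(u) du = -8.359375.
R_3 = -13.4375.
Error = -8.359375 − (-13.4375) = 5.078125.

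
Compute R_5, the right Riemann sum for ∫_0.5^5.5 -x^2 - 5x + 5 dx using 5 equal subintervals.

Δx = (5.5 − 0.5)/5 = 1.
Right endpoints: 1.5, 2.5, 3.5, 4.5, 5.5.
f(1.5) = -4.75, f(2.5) = -13.75, f(3.5) = -24.75, f(4.5) = -37.75, f(5.5) = -52.75.
Sum = Δx · [f(1.5) + f(2.5) + f(3.5) + f(4.5) + f(5.5)].
Sum = -133.75.

-133.75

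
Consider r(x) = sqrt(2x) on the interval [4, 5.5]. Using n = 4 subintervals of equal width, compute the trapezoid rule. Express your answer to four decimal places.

4.6179

Δx = (5.5 − 4)/4 = 0.375.
r(4) ≈ 2.8284, r(4.375) ≈ 2.9580, r(4.75) ≈ 3.0822, r(5.125) ≈ 3.2016, r(5.5) ≈ 3.3166.
T_4 = (Δx/2)·[r(x_0) + 2r(x_1) + 2r(x_2) + 2r(x_3) + r(x_4)].
Sum ≈ 4.6179.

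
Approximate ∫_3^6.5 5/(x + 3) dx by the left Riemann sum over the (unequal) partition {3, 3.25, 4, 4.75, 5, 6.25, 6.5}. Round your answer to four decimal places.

2.4217

Subinterval widths: 0.25, 0.75, 0.75, 0.25, 1.25, 0.25.
Left endpoints: 3, 3.25, 4, 4.75, 5, 6.25.
f(3) = 5/6, f(3.25) = 0.8, f(4) = 5/7, f(4.75) = 20/31, f(5) = 0.625, f(6.25) = 20/37.
Sum = Σ Δx_i · f(x_i).
Sum ≈ 2.4217.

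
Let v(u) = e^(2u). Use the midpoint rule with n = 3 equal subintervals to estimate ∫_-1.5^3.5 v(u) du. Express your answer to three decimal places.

Δu = (3.5 − (-1.5))/3 = 5/3.
Midpoints: -2/3, 1, 8/3.
v(-2/3) ≈ 0.264, v(1) ≈ 7.389, v(8/3) ≈ 207.127.
Sum = Δu · [v(-2/3) + v(1) + v(8/3)].
Sum ≈ 357.967.

357.967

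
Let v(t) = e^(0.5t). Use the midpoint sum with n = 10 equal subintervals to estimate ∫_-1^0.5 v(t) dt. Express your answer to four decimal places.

Δt = (0.5 − (-1))/10 = 0.15.
Midpoints: -0.925, -0.775, -0.625, -0.475, -0.325, -0.175, -0.025, 0.125, 0.275, 0.425.
v(-0.925) ≈ 0.6297, v(-0.775) ≈ 0.6788, v(-0.625) ≈ 0.7316, v(-0.475) ≈ 0.7886, v(-0.325) ≈ 0.8500, v(-0.175) ≈ 0.9162, v(-0.025) ≈ 0.9876, v(0.125) ≈ 1.0645, v(0.275) ≈ 1.1474, v(0.425) ≈ 1.2368.
Sum = Δt · [v(-0.925) + v(-0.775) + v(-0.625) + ...].
Sum ≈ 1.3547.

1.3547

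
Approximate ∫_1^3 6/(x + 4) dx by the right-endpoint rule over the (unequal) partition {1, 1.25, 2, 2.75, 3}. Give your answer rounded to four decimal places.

Subinterval widths: 0.25, 0.75, 0.75, 0.25.
Right endpoints: 1.25, 2, 2.75, 3.
f(1.25) = 8/7, f(2) = 1, f(2.75) = 8/9, f(3) = 6/7.
Sum = Σ Δx_i · f(x_i).
Sum ≈ 1.9167.

1.9167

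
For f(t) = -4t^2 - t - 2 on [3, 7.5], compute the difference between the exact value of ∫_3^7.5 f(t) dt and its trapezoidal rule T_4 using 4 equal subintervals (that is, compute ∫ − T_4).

3.796875

Exact integral: ∫_3^7.5 f(t) dt = -559.125.
T_4 = -562.921875.
Error = -559.125 − (-562.921875) = 3.796875.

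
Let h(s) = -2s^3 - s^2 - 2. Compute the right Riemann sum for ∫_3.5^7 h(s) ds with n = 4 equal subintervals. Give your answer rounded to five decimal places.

-1525.71289

Δs = (7 − 3.5)/4 = 0.875.
Right endpoints: 4.375, 5.25, 6.125, 7.
h(4.375) = -188.62109375, h(5.25) = -318.96875, h(6.125) = -499.08203125, h(7) = -737.
Sum = Δs · [h(4.375) + h(5.25) + h(6.125) + h(7)].
Sum ≈ -1525.71289.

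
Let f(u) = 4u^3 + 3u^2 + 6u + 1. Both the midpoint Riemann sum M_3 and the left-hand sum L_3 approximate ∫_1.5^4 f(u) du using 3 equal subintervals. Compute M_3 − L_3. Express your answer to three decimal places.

M_3 ≈ 350.10417.
L_3 = 241.25.
M_3 − L_3 ≈ 108.854.

108.854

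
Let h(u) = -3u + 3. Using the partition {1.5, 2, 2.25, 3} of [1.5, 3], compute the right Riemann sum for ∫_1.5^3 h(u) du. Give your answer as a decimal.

-6.9375

Subinterval widths: 0.5, 0.25, 0.75.
Right endpoints: 2, 2.25, 3.
h(2) = -3, h(2.25) = -3.75, h(3) = -6.
Sum = Σ Δu_i · h(u_i).
Sum = -6.9375.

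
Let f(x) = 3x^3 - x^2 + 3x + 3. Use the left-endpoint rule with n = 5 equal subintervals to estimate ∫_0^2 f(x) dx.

16.56

Δx = (2 − 0)/5 = 0.4.
Left endpoints: 0, 0.4, 0.8, 1.2, 1.6.
f(0) = 3, f(0.4) = 4.232, f(0.8) = 6.296, f(1.2) = 10.344, f(1.6) = 17.528.
Sum = Δx · [f(0) + f(0.4) + f(0.8) + f(1.2) + f(1.6)].
Sum = 16.56.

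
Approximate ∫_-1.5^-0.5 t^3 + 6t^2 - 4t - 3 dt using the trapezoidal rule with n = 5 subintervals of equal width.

6.27

Δt = (-0.5 − (-1.5))/5 = 0.2.
f(-1.5) = 13.125, f(-1.3) = 10.143, f(-1.1) = 7.329, f(-0.9) = 4.731, f(-0.7) = 2.397, f(-0.5) = 0.375.
T_5 = (Δt/2)·[f(t_0) + 2f(t_1) + ... + 2f(t_{4}) + f(t_5)].
Sum = 6.27.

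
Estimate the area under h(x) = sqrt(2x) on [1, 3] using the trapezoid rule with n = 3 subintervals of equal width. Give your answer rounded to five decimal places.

3.94523

Δx = (3 − 1)/3 = 2/3.
h(1) ≈ 1.41421, h(5/3) ≈ 1.82574, h(7/3) ≈ 2.16025, h(3) ≈ 2.44949.
T_3 = (Δx/2)·[h(x_0) + 2h(x_1) + 2h(x_2) + h(x_3)].
Sum ≈ 3.94523.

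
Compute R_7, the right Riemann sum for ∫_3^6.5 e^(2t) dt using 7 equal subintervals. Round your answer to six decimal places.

Δt = (6.5 − 3)/7 = 0.5.
Right endpoints: 3.5, 4, 4.5, 5, 5.5, 6, 6.5.
f(3.5) ≈ 1096.633158, f(4) ≈ 2980.957987, f(4.5) ≈ 8103.083928, f(5) ≈ 22026.465795, f(5.5) ≈ 59874.141715, f(6) ≈ 162754.791419, f(6.5) ≈ 442413.392009.
Sum = Δt · [f(3.5) + f(4) + f(4.5) + ...].
Sum ≈ 349624.733005.

349624.733005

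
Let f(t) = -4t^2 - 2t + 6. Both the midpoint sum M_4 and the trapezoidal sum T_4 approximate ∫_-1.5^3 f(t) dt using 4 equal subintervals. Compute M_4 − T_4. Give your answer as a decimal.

5.6953125

M_4 = -18.3515625.
T_4 = -24.046875.
M_4 − T_4 = 5.6953125.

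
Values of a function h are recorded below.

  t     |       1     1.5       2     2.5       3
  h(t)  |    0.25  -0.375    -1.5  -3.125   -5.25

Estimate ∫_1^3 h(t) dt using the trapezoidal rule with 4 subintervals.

-3.75

Δt = 0.5.
T_4 = (0.5/2)·[0.25 + 2·(-0.375) + 2·(-1.5) + 2·(-3.125) + (-5.25)] = -3.75.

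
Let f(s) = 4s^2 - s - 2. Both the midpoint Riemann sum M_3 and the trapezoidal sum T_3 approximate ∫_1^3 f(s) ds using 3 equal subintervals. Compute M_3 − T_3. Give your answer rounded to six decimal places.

M_3 ≈ 26.37037037.
T_3 ≈ 27.25925926.
M_3 − T_3 ≈ -0.888889.

-0.888889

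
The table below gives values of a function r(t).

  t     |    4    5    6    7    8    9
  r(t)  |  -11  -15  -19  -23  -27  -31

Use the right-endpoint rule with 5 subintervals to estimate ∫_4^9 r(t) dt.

-115

Δt = 1.
Sum = 1·[(-15) + (-19) + (-23) + (-27) + (-31)] = -115.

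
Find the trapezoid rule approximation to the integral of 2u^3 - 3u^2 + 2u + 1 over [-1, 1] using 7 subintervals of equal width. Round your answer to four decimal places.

Δu = (1 − (-1))/7 = 2/7.
f(-1) = -6, f(-5/7) = -922/343, f(-3/7) = -194/343, f(-1/7) = 222/343, f(1/7) = 422/343, f(3/7) = 502/343, f(5/7) = 558/343, f(1) = 2.
T_7 = (Δu/2)·[f(u_0) + 2f(u_1) + ... + 2f(u_{6}) + f(u_7)].
Sum ≈ -0.0816.

-0.0816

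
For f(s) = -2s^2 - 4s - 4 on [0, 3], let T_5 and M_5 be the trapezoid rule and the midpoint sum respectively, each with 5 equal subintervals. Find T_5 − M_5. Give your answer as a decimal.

-0.54

T_5 = -48.36.
M_5 = -47.82.
T_5 − M_5 = -0.54.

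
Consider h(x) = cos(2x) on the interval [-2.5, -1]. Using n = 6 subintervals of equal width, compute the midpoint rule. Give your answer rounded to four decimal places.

Δx = (-1 − (-2.5))/6 = 0.25.
Midpoints: -2.375, -2.125, -1.875, -1.625, -1.375, -1.125.
h(-2.375) ≈ 0.0376, h(-2.125) ≈ -0.4461, h(-1.875) ≈ -0.8206, h(-1.625) ≈ -0.9941, h(-1.375) ≈ -0.9243, h(-1.125) ≈ -0.6282.
Sum = Δx · [h(-2.375) + h(-2.125) + h(-1.875) + ...].
Sum ≈ -0.9439.

-0.9439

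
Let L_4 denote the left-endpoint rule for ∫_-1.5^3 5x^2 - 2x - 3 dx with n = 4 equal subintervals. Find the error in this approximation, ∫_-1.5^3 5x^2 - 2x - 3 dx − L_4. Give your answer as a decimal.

Exact integral: ∫_-1.5^3 f(x) dx = 30.375.
L_4 = 21.19921875.
Error = 30.375 − 21.19921875 = 9.17578125.

9.17578125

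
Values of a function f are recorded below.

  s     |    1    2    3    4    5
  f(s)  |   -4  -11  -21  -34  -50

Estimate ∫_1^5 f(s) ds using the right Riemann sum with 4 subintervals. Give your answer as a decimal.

Δs = 1.
Sum = 1·[(-11) + (-21) + (-34) + (-50)] = -116.

-116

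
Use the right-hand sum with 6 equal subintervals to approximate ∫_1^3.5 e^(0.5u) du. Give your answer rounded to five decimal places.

Δu = (3.5 − 1)/6 = 5/12.
Right endpoints: 17/12, 11/6, 2.25, 8/3, 37/12, 3.5.
f(17/12) ≈ 2.03060, f(11/6) ≈ 2.50094, f(2.25) ≈ 3.08022, f(8/3) ≈ 3.79367, f(37/12) ≈ 4.67237, f(3.5) ≈ 5.75460.
Sum = Δu · [f(17/12) + f(11/6) + f(2.25) + ...].
Sum ≈ 9.09683.

9.09683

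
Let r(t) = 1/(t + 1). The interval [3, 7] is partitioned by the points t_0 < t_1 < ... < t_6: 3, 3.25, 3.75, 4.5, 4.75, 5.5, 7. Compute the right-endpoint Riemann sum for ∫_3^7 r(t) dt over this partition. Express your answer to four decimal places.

Subinterval widths: 0.25, 0.5, 0.75, 0.25, 0.75, 1.5.
Right endpoints: 3.25, 3.75, 4.5, 4.75, 5.5, 7.
r(3.25) = 4/17, r(3.75) = 4/19, r(4.5) = 2/11, r(4.75) = 4/23, r(5.5) = 2/13, r(7) = 0.125.
Sum = Σ Δt_i · r(t_i).
Sum ≈ 0.6468.

0.6468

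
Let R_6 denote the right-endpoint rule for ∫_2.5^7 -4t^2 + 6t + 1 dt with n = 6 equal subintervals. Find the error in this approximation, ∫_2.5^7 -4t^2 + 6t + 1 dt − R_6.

Exact integral: ∫_2.5^7 f(t) dt = -303.75.
R_6 = -359.4375.
Error = -303.75 − (-359.4375) = 55.6875.

55.6875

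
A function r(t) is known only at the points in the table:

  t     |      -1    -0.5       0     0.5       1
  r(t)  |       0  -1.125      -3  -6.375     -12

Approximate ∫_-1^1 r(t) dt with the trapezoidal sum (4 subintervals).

-8.25

Δt = 0.5.
T_4 = (0.5/2)·[0 + 2·(-1.125) + 2·(-3) + 2·(-6.375) + (-12)] = -8.25.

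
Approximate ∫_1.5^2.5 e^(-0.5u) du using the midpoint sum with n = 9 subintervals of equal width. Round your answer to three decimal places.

Δu = (2.5 − 1.5)/9 = 1/9.
Midpoints: 14/9, 5/3, 16/9, 17/9, 2, 19/9, 20/9, 7/3, 22/9.
f(14/9) ≈ 0.459, f(5/3) ≈ 0.435, f(16/9) ≈ 0.411, f(17/9) ≈ 0.389, f(2) ≈ 0.368, f(19/9) ≈ 0.348, f(20/9) ≈ 0.329, f(7/3) ≈ 0.311, f(22/9) ≈ 0.295.
Sum = Δu · [f(14/9) + f(5/3) + f(16/9) + ...].
Sum ≈ 0.372.

0.372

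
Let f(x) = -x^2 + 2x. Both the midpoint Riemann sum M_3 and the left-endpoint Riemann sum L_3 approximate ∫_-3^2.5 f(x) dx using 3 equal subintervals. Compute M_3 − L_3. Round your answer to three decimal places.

M_3 ≈ -15.41782.
L_3 ≈ -32.64352.
M_3 − L_3 ≈ 17.226.

17.226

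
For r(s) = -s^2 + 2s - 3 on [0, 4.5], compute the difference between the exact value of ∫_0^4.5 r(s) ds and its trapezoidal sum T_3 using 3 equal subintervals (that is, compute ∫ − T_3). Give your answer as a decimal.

1.6875

Exact integral: ∫_0^4.5 r(s) ds = -23.625.
T_3 = -25.3125.
Error = -23.625 − (-25.3125) = 1.6875.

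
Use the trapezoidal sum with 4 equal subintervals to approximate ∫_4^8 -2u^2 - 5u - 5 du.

Δu = (8 − 4)/4 = 1.
f(4) = -57, f(5) = -80, f(6) = -107, f(7) = -138, f(8) = -173.
T_4 = (Δu/2)·[f(u_0) + 2f(u_1) + 2f(u_2) + 2f(u_3) + f(u_4)].
Sum = -440.

-440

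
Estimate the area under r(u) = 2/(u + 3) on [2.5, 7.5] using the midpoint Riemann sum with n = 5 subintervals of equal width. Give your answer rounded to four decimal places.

1.2913

Δu = (7.5 − 2.5)/5 = 1.
Midpoints: 3, 4, 5, 6, 7.
r(3) = 1/3, r(4) = 2/7, r(5) = 0.25, r(6) = 2/9, r(7) = 0.2.
Sum = Δu · [r(3) + r(4) + r(5) + r(6) + r(7)].
Sum ≈ 1.2913.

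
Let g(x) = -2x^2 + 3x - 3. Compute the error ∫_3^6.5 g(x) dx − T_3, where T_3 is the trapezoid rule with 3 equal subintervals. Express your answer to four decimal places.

Exact integral: ∫_3^6.5 g(x) dx ≈ -125.708333.
T_3 ≈ -127.296296.
Error ≈ -125.708333 − (-127.296296) ≈ 1.5880.

1.5880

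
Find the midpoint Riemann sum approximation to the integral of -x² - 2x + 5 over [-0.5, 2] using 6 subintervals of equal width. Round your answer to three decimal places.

Δx = (2 − (-0.5))/6 = 5/12.
Midpoints: -7/24, 0.125, 13/24, 23/24, 1.375, 43/24.
f(-7/24) = 3167/576, f(0.125) = 4.734375, f(13/24) = 2087/576, f(23/24) = 1247/576, f(1.375) = 0.359375, f(43/24) = -1033/576.
Sum = Δx · [f(-7/24) + f(0.125) + f(13/24) + ...].
Sum ≈ 6.078.

6.078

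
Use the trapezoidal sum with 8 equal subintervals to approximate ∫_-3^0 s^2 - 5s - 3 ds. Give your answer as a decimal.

Δs = (0 − (-3))/8 = 0.375.
f(-3) = 21, f(-2.625) = 17.015625, f(-2.25) = 13.3125, f(-1.875) = 9.890625, f(-1.5) = 6.75, f(-1.125) = 3.890625, f(-0.75) = 1.3125, f(-0.375) = -0.984375, f(0) = -3.
T_8 = (Δs/2)·[f(s_0) + 2f(s_1) + ... + 2f(s_{7}) + f(s_8)].
Sum = 22.5703125.

22.5703125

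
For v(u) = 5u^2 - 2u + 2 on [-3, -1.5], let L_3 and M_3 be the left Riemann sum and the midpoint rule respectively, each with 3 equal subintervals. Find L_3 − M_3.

9.65625

L_3 = 58.625.
M_3 = 48.96875.
L_3 − M_3 = 9.65625.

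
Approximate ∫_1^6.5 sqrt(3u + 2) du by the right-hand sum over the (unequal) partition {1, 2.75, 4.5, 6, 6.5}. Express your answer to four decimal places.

Subinterval widths: 1.75, 1.75, 1.5, 0.5.
Right endpoints: 2.75, 4.5, 6, 6.5.
f(2.75) ≈ 3.2016, f(4.5) ≈ 3.9370, f(6) ≈ 4.4721, f(6.5) ≈ 4.6368.
Sum = Σ Δu_i · f(u_i).
Sum ≈ 21.5191.

21.5191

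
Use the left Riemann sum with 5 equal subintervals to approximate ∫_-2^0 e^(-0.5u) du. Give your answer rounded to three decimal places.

3.792

Δu = (0 − (-2))/5 = 0.4.
Left endpoints: -2, -1.6, -1.2, -0.8, -0.4.
f(-2) ≈ 2.718, f(-1.6) ≈ 2.226, f(-1.2) ≈ 1.822, f(-0.8) ≈ 1.492, f(-0.4) ≈ 1.221.
Sum = Δu · [f(-2) + f(-1.6) + f(-1.2) + f(-0.8) + f(-0.4)].
Sum ≈ 3.792.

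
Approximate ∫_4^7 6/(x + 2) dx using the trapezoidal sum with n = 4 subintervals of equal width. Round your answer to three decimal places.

2.437

Δx = (7 − 4)/4 = 0.75.
f(4) = 1, f(4.75) = 8/9, f(5.5) = 0.8, f(6.25) = 8/11, f(7) = 2/3.
T_4 = (Δx/2)·[f(x_0) + 2f(x_1) + 2f(x_2) + 2f(x_3) + f(x_4)].
Sum ≈ 2.437.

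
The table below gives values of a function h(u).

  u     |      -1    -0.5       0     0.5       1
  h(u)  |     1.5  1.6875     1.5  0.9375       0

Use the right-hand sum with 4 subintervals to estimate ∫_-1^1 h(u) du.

2.0625

Δu = 0.5.
Sum = 0.5·[1.6875 + 1.5 + 0.9375 + 0] = 2.0625.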